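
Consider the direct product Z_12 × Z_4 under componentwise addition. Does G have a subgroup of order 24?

Yes

24 | 48. A subgroup of order 24 is {(0,0), (0,1), (0,2), (0,3), (2,0), (2,1), (2,2), (2,3), (4,0), (4,1), (4,2), (4,3), (6,0), (6,1), (6,2), (6,3), (8,0), (8,1), (8,2), (8,3), (10,0), (10,1), (10,2), (10,3)}.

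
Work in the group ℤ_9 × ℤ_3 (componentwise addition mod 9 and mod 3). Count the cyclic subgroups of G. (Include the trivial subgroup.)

8

Each element a generates a cyclic subgroup ⟨a⟩; distinct elements may generate the same one (a cyclic group of order d has φ(d) generators).
Cyclic subgroups by order — order 1: 1; order 3: 4; order 9: 3.
Total: 8.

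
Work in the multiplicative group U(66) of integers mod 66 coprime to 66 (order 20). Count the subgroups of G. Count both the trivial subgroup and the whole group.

10

|G| = 20, so by Lagrange every subgroup order divides 20. Divisors: 1, 2, 4, 5, 10, 20.
Subgroups by order — order 1: 1; order 2: 3; order 4: 1; order 5: 1; order 10: 3; order 20: 1.
Total: 1 + 3 + 1 + 1 + 3 + 1 = 10.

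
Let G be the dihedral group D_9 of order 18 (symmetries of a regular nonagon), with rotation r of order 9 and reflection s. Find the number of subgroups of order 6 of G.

3

|G| = 18 and 6 | 18, so subgroups of order 6 are possible by Lagrange.
The subgroups of order 6 are: {e, r^3, r^6, r^2s, r^5s, r^8s}; {e, r^3, r^6, s, r^3s, r^6s}; {e, r^3, r^6, rs, r^4s, r^7s}.
So G has 3 subgroups of order 6.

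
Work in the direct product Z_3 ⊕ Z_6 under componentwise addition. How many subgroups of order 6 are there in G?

4

|G| = 18 and 6 | 18, so subgroups of order 6 are possible by Lagrange.
The subgroups of order 6 are: {(0,0), (0,1), (0,2), (0,3), (0,4), (0,5)}; {(0,0), (0,3), (1,0), (1,3), (2,0), (2,3)}; {(0,0), (0,3), (1,1), (1,4), (2,2), (2,5)}; {(0,0), (0,3), (1,2), (1,5), (2,1), (2,4)}.
So G has 4 subgroups of order 6.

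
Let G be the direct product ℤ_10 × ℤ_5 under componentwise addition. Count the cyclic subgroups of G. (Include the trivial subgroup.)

Each element a generates a cyclic subgroup ⟨a⟩; distinct elements may generate the same one (a cyclic group of order d has φ(d) generators).
Cyclic subgroups by order — order 1: 1; order 2: 1; order 5: 6; order 10: 6.
Total: 14.

14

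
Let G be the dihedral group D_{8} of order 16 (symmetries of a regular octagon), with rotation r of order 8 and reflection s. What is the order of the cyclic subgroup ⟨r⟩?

8

Computing powers of r: the smallest k with (r)^k = e is k = 8.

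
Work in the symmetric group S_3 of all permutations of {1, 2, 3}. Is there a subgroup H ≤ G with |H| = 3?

Yes

3 | 6. A subgroup of order 3 is {e, (1 2 3), (1 3 2)}.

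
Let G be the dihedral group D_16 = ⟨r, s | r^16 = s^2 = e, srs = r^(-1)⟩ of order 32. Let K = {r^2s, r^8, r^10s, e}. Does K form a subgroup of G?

|K| = 4 divides |G| = 32, consistent with Lagrange.
K contains the identity, every element's inverse is in K, and K is closed under ·: it is a subgroup.

Yes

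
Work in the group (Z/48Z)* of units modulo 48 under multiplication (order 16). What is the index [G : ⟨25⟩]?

|⟨25⟩| = 2 and |G| = 16.
By Lagrange, [G : H] = |G|/|H| = 16/2 = 8.

8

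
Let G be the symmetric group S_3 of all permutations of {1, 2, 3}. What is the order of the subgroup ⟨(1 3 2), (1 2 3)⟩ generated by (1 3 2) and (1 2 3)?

3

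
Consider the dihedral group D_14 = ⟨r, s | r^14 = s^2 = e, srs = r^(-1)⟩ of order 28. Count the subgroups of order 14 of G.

3

|G| = 28 and 14 | 28, so subgroups of order 14 are possible by Lagrange.
The subgroups of order 14 are: {e, r, r^2, r^3, r^4, r^5, r^6, r^7, r^8, r^9, r^10, r^11, r^12, r^13}; {e, r^2, r^4, r^6, r^8, r^10, r^12, s, r^2s, r^4s, r^6s, r^8s, r^10s, r^12s}; {e, r^2, r^4, r^6, r^8, r^10, r^12, rs, r^3s, r^5s, r^7s, r^9s, r^11s, r^13s}.
So G has 3 subgroups of order 14.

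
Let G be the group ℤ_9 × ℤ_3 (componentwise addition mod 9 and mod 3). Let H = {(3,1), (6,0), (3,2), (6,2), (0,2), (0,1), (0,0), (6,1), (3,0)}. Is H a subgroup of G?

|H| = 9 divides |G| = 27, consistent with Lagrange.
H contains the identity, every element's inverse is in H, and H is closed under +: it is a subgroup.

Yes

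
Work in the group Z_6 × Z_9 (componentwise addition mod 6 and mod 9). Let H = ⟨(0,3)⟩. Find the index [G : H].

|⟨(0,3)⟩| = 3 and |G| = 54.
By Lagrange, [G : H] = |G|/|H| = 54/3 = 18.

18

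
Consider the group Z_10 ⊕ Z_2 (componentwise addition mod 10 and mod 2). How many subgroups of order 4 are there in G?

1

|G| = 20 and 4 | 20, so subgroups of order 4 are possible by Lagrange.
The subgroups of order 4 are: {(0,0), (0,1), (5,0), (5,1)}.
So G has 1 subgroup of order 4.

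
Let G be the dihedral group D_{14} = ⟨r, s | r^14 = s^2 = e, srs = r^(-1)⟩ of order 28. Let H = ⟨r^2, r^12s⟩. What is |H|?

|⟨r^2⟩| = 7 and |⟨r^12s⟩| = 2, so |H| is a multiple of lcm(7, 2) = 14 and divides |G| = 28.
Closing under the operation: H = {e, r^2, r^4, r^6, r^8, r^10, r^12, s, r^2s, r^4s, r^6s, r^8s, r^10s, r^12s}, so |H| = 14.

14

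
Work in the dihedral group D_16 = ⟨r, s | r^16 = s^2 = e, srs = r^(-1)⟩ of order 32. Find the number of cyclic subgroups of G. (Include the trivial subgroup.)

21

Each element a generates a cyclic subgroup ⟨a⟩; distinct elements may generate the same one (a cyclic group of order d has φ(d) generators).
Cyclic subgroups by order — order 1: 1; order 2: 17; order 4: 1; order 8: 1; order 16: 1.
Total: 21.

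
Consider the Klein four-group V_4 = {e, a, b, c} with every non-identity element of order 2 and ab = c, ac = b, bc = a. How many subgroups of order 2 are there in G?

3

|G| = 4 and 2 | 4, so subgroups of order 2 are possible by Lagrange.
The subgroups of order 2 are: {e, a}; {e, b}; {e, c}.
So G has 3 subgroups of order 2.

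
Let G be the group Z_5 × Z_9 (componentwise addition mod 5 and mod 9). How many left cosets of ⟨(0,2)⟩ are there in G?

5

|⟨(0,2)⟩| = 9 and |G| = 45.
By Lagrange, [G : H] = |G|/|H| = 45/9 = 5.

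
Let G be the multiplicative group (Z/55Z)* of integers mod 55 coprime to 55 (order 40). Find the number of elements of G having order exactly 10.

12

Enumerating element orders in G gives 12 elements of order 10.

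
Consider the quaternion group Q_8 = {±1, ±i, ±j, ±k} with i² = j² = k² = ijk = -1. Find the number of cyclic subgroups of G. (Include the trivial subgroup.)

5

A cyclic subgroup of order d is generated by each of its φ(d) elements of order d, so the cyclic subgroups of order d number (#elements of order d)/φ(d).
Cyclic subgroups by order — order 1: 1; order 2: 1; order 4: 3.
Total: 5.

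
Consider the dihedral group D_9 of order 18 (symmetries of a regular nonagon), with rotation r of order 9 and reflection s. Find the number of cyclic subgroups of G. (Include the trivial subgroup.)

Each element a generates a cyclic subgroup ⟨a⟩; distinct elements may generate the same one (a cyclic group of order d has φ(d) generators).
Cyclic subgroups by order — order 1: 1; order 2: 9; order 3: 1; order 9: 1.
Total: 12.

12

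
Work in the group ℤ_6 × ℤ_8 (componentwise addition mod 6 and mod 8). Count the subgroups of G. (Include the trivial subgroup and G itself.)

|G| = 48, so by Lagrange every subgroup order divides 48. Divisors: 1, 2, 3, 4, 6, 8, 12, 16, 24, 48.
Subgroups by order — order 1: 1; order 2: 3; order 3: 1; order 4: 3; order 6: 3; order 8: 3; order 12: 3; order 16: 1; order 24: 3; order 48: 1.
Total: 1 + 3 + 1 + 3 + 3 + 3 + 3 + 1 + 3 + 1 = 22.

22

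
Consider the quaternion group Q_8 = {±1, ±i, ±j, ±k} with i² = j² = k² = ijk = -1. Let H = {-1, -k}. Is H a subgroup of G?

The identity 1 ∉ H, so H is not a subgroup.

No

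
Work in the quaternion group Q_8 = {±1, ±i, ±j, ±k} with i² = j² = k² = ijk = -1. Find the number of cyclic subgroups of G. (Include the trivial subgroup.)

5

A cyclic subgroup of order d is generated by each of its φ(d) elements of order d, so the cyclic subgroups of order d number (#elements of order d)/φ(d).
Cyclic subgroups by order — order 1: 1; order 2: 1; order 4: 3.
Total: 5.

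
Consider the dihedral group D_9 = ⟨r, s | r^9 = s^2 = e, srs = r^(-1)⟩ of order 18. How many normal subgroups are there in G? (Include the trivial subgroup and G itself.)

4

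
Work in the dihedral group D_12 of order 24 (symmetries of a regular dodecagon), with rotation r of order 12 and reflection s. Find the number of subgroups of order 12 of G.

|G| = 24 and 12 | 24, so subgroups of order 12 are possible by Lagrange.
The subgroups of order 12 are: {e, r, r^2, r^3, r^4, r^5, r^6, r^7, r^8, r^9, r^10, r^11}; {e, r^2, r^4, r^6, r^8, r^10, s, r^2s, r^4s, r^6s, r^8s, r^10s}; {e, r^2, r^4, r^6, r^8, r^10, rs, r^3s, r^5s, r^7s, r^9s, r^11s}.
So G has 3 subgroups of order 12.

3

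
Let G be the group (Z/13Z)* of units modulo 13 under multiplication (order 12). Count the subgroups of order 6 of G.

|G| = 12 and 6 | 12, so subgroups of order 6 are possible by Lagrange.
The subgroups of order 6 are: {1, 3, 4, 9, 10, 12}.
So G has 1 subgroup of order 6.

1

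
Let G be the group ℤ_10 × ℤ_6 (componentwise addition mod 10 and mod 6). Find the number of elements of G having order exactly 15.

An element (a,b) has order lcm(ord(a), ord(b)); count pairs with lcm equal to 15.
Enumerating gives 8 such elements.

8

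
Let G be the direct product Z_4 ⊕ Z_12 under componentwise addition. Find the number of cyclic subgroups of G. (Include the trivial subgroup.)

Group the elements of G by the cyclic subgroup they generate; each cyclic subgroup of order d accounts for φ(d) elements.
Cyclic subgroups by order — order 1: 1; order 2: 3; order 3: 1; order 4: 6; order 6: 3; order 12: 6.
Total: 20.

20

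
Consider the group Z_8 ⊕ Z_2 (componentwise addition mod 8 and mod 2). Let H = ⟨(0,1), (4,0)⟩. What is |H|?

4

|⟨(0,1)⟩| = 2 and |⟨(4,0)⟩| = 2, so |H| is a multiple of lcm(2, 2) = 2 and divides |G| = 16.
Closing under the operation: H = {(0,0), (0,1), (4,0), (4,1)}, so |H| = 4.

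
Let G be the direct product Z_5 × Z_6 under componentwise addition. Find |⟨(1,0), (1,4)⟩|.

15

|⟨(1,0)⟩| = 5 and |⟨(1,4)⟩| = 15, so |H| is a multiple of lcm(5, 15) = 15 and divides |G| = 30.
Closing under the operation: H = {(0,0), (0,2), (0,4), (1,0), (1,2), (1,4), (2,0), (2,2), (2,4), (3,0), (3,2), (3,4), (4,0), (4,2), (4,4)}, so |H| = 15.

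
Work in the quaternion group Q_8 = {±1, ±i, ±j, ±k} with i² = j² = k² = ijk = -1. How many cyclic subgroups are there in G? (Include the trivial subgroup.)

Group the elements of G by the cyclic subgroup they generate; each cyclic subgroup of order d accounts for φ(d) elements.
Cyclic subgroups by order — order 1: 1; order 2: 1; order 4: 3.
Total: 5.

5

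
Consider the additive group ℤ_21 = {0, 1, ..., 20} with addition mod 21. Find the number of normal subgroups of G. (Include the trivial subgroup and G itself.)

G is abelian, so every subgroup is normal.
G has 4 subgroups in total, hence 4 normal subgroups.

4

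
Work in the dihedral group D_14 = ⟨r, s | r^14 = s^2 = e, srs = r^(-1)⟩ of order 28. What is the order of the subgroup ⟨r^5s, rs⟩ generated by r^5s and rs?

|⟨r^5s⟩| = 2 and |⟨rs⟩| = 2, so |H| is a multiple of lcm(2, 2) = 2 and divides |G| = 28.
Closing under the operation: H = {e, r^2, r^4, r^6, r^8, r^10, r^12, rs, r^3s, r^5s, r^7s, r^9s, r^11s, r^13s}, so |H| = 14.

14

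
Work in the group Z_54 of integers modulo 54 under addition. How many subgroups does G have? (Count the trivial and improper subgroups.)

Subgroups of the cyclic group Z_54 correspond bijectively to divisors of 54.
Divisors of 54: 1, 2, 3, 6, 9, 18, 27, 54.
So Z_54 has 8 subgroups.

8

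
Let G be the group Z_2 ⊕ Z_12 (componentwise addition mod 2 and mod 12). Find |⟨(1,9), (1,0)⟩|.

|⟨(1,9)⟩| = 4 and |⟨(1,0)⟩| = 2, so |H| is a multiple of lcm(4, 2) = 4 and divides |G| = 24.
Closing under the operation: H = {(0,0), (0,3), (0,6), (0,9), (1,0), (1,3), (1,6), (1,9)}, so |H| = 8.

8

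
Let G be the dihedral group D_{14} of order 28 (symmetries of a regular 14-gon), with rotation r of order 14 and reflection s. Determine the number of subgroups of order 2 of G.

|G| = 28 and 2 | 28, so subgroups of order 2 are possible by Lagrange.
The subgroups of order 2 are: {e, r^10s}; {e, r^11s}; {e, r^12s}; {e, r^13s}; … (15 in all).
So G has 15 subgroups of order 2.

15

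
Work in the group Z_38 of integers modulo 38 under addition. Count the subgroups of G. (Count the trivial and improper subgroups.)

4

Subgroups of the cyclic group Z_38 correspond bijectively to divisors of 38.
Divisors of 38: 1, 2, 19, 38.
So Z_38 has 4 subgroups.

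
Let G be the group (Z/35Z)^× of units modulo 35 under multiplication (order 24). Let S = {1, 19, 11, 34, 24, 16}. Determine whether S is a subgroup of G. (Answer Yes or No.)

Yes

|S| = 6 divides |G| = 24, consistent with Lagrange.
S contains the identity, every element's inverse is in S, and S is closed under ·: it is a subgroup.
In fact S = ⟨19⟩.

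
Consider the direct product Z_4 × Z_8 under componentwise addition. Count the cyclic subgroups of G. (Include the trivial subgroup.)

14

A cyclic subgroup of order d is generated by each of its φ(d) elements of order d, so the cyclic subgroups of order d number (#elements of order d)/φ(d).
Cyclic subgroups by order — order 1: 1; order 2: 3; order 4: 6; order 8: 4.
Total: 14.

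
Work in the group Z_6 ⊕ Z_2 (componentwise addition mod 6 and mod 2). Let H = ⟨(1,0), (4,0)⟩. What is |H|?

6

|⟨(1,0)⟩| = 6 and |⟨(4,0)⟩| = 3, so |H| is a multiple of lcm(6, 3) = 6 and divides |G| = 12.
Closing under the operation: H = {(0,0), (1,0), (2,0), (3,0), (4,0), (5,0)}, so |H| = 6.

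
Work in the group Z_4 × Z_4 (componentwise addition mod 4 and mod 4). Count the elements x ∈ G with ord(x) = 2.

3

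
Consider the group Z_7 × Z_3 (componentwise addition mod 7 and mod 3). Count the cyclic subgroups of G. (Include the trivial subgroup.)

Group the elements of G by the cyclic subgroup they generate; each cyclic subgroup of order d accounts for φ(d) elements.
Cyclic subgroups by order — order 1: 1; order 3: 1; order 7: 1; order 21: 1.
Total: 4.

4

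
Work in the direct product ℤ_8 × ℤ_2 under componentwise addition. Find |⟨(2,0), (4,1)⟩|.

|⟨(2,0)⟩| = 4 and |⟨(4,1)⟩| = 2, so |H| is a multiple of lcm(4, 2) = 4 and divides |G| = 16.
Closing under the operation: H = {(0,0), (0,1), (2,0), (2,1), (4,0), (4,1), (6,0), (6,1)}, so |H| = 8.

8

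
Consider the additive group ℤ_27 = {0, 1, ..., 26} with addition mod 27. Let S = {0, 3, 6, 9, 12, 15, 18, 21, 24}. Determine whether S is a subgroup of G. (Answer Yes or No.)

|S| = 9 divides |G| = 27, consistent with Lagrange.
S contains the identity, every element's inverse is in S, and S is closed under +: it is a subgroup.
In fact S = ⟨3⟩.

Yes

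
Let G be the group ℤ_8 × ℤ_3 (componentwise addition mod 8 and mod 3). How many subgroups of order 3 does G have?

1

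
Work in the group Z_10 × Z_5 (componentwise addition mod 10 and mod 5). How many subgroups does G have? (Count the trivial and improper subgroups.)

16

|G| = 50, so by Lagrange every subgroup order divides 50. Divisors: 1, 2, 5, 10, 25, 50.
Subgroups by order — order 1: 1; order 2: 1; order 5: 6; order 10: 6; order 25: 1; order 50: 1.
Total: 1 + 1 + 6 + 6 + 1 + 1 = 16.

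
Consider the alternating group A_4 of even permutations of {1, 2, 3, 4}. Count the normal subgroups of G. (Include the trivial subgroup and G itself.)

3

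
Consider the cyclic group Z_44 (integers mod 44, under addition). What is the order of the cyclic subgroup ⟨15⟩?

44

In Z_44, the order of an element a is n/gcd(a, n).
gcd(15, 44) = 1, so |⟨15⟩| = 44/1 = 44.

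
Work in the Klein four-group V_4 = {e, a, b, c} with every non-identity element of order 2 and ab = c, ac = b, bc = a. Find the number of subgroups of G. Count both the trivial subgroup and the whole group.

|G| = 4, so by Lagrange every subgroup order divides 4. Divisors: 1, 2, 4.
Subgroups by order — order 1: 1; order 2: 3; order 4: 1.
Total: 1 + 3 + 1 = 5.

5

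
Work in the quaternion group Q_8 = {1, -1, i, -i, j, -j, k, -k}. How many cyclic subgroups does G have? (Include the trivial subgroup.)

5

Group the elements of G by the cyclic subgroup they generate; each cyclic subgroup of order d accounts for φ(d) elements.
Cyclic subgroups by order — order 1: 1; order 2: 1; order 4: 3.
Total: 5.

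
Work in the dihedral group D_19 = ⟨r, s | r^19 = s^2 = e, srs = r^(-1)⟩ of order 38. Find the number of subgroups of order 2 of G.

19

|G| = 38 and 2 | 38, so subgroups of order 2 are possible by Lagrange.
The subgroups of order 2 are: {e, r^10s}; {e, r^11s}; {e, r^12s}; {e, r^13s}; … (19 in all).
So G has 19 subgroups of order 2.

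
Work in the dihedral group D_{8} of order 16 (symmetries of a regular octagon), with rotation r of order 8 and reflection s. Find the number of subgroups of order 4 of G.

5

|G| = 16 and 4 | 16, so subgroups of order 4 are possible by Lagrange.
The subgroups of order 4 are: {e, r^2, r^4, r^6}; {e, r^4, r^2s, r^6s}; {e, r^4, r^3s, r^7s}; {e, r^4, s, r^4s}; … (5 in all).
So G has 5 subgroups of order 4.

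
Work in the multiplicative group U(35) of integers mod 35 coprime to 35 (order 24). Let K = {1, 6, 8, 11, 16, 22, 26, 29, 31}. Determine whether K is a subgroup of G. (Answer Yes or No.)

No

|K| = 9 does not divide |G| = 24, so by Lagrange K is not a subgroup.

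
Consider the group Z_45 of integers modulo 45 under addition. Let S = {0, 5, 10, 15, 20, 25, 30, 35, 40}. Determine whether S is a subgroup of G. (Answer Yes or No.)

|S| = 9 divides |G| = 45, consistent with Lagrange.
S contains the identity, every element's inverse is in S, and S is closed under +: it is a subgroup.
In fact S = ⟨35⟩.

Yes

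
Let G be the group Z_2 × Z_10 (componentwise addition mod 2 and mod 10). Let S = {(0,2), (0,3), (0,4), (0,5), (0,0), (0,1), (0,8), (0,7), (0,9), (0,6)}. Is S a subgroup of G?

Yes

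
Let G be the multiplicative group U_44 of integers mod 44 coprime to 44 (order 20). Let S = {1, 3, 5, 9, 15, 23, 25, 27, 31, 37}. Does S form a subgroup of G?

|S| = 10 divides |G| = 20, consistent with Lagrange.
S contains the identity, every element's inverse is in S, and S is closed under ·: it is a subgroup.
In fact S = ⟨3⟩.

Yes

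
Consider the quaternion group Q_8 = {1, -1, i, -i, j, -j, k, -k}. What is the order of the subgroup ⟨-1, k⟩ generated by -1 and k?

|⟨-1⟩| = 2 and |⟨k⟩| = 4, so |H| is a multiple of lcm(2, 4) = 4 and divides |G| = 8.
Closing under the operation: H = {1, -1, k, -k}, so |H| = 4.

4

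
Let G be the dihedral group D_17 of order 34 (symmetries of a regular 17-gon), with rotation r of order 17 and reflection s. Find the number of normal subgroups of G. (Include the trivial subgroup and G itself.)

G has 20 subgroups. Checking conjugation-invariance by order — order 1: 1/1 normal; order 2: 0/17 normal; order 17: 1/1 normal; order 34: 1/1 normal.
Total normal subgroups: 3.

3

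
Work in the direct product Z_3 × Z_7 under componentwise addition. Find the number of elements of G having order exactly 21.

12

An element (a,b) has order lcm(ord(a), ord(b)); count pairs with lcm equal to 21.
Enumerating gives 12 such elements.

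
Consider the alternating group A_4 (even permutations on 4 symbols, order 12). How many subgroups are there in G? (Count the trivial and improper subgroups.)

10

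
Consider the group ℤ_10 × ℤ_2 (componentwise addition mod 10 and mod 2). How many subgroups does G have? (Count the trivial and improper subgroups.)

|G| = 20, so by Lagrange every subgroup order divides 20. Divisors: 1, 2, 4, 5, 10, 20.
Subgroups by order — order 1: 1; order 2: 3; order 4: 1; order 5: 1; order 10: 3; order 20: 1.
Total: 1 + 3 + 1 + 1 + 3 + 1 = 10.

10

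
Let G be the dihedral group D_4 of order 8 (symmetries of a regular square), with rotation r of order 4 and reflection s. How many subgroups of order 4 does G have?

3

|G| = 8 and 4 | 8, so subgroups of order 4 are possible by Lagrange.
The subgroups of order 4 are: {e, r, r^2, r^3}; {e, r^2, s, r^2s}; {e, r^2, rs, r^3s}.
So G has 3 subgroups of order 4.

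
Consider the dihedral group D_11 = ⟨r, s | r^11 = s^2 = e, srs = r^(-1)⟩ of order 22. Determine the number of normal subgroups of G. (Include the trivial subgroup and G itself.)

G has 14 subgroups. Checking conjugation-invariance by order — order 1: 1/1 normal; order 2: 0/11 normal; order 11: 1/1 normal; order 22: 1/1 normal.
Total normal subgroups: 3.

3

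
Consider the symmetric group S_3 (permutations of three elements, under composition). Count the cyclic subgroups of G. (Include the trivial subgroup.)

5

Group the elements of G by the cyclic subgroup they generate; each cyclic subgroup of order d accounts for φ(d) elements.
Cyclic subgroups by order — order 1: 1; order 2: 3; order 3: 1.
Total: 5.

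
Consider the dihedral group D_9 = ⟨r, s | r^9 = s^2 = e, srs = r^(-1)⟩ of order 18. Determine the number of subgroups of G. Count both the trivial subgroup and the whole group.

|G| = 18, so by Lagrange every subgroup order divides 18. Divisors: 1, 2, 3, 6, 9, 18.
Subgroups by order — order 1: 1; order 2: 9; order 3: 1; order 6: 3; order 9: 1; order 18: 1.
Total: 1 + 9 + 1 + 3 + 1 + 1 = 16.

16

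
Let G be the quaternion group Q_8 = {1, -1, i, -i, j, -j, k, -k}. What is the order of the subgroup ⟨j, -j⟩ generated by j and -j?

|⟨j⟩| = 4 and |⟨-j⟩| = 4, so |H| is a multiple of lcm(4, 4) = 4 and divides |G| = 8.
Closing under the operation: H = {1, -1, j, -j}, so |H| = 4.

4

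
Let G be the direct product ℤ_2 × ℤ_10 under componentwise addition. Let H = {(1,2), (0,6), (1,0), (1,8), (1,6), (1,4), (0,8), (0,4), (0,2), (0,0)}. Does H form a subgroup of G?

Yes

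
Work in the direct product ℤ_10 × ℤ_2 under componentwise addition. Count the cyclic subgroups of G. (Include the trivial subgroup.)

8

A cyclic subgroup of order d is generated by each of its φ(d) elements of order d, so the cyclic subgroups of order d number (#elements of order d)/φ(d).
Cyclic subgroups by order — order 1: 1; order 2: 3; order 5: 1; order 10: 3.
Total: 8.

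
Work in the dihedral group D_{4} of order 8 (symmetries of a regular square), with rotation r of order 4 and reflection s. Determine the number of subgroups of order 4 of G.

|G| = 8 and 4 | 8, so subgroups of order 4 are possible by Lagrange.
The subgroups of order 4 are: {e, r, r^2, r^3}; {e, r^2, s, r^2s}; {e, r^2, rs, r^3s}.
So G has 3 subgroups of order 4.

3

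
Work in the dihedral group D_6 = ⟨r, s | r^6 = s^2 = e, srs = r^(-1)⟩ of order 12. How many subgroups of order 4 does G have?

|G| = 12 and 4 | 12, so subgroups of order 4 are possible by Lagrange.
The subgroups of order 4 are: {e, r^3, r^2s, r^5s}; {e, r^3, s, r^3s}; {e, r^3, rs, r^4s}.
So G has 3 subgroups of order 4.

3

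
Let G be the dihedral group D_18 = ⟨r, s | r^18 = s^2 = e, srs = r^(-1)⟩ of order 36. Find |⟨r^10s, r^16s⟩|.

6

|⟨r^10s⟩| = 2 and |⟨r^16s⟩| = 2, so |H| is a multiple of lcm(2, 2) = 2 and divides |G| = 36.
Closing under the operation: H = {e, r^6, r^12, r^4s, r^10s, r^16s}, so |H| = 6.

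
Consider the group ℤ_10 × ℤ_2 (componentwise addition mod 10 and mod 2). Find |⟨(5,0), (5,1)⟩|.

|⟨(5,0)⟩| = 2 and |⟨(5,1)⟩| = 2, so |H| is a multiple of lcm(2, 2) = 2 and divides |G| = 20.
Closing under the operation: H = {(0,0), (0,1), (5,0), (5,1)}, so |H| = 4.

4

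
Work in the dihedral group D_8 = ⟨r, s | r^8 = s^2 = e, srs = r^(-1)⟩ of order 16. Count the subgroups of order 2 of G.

9

|G| = 16 and 2 | 16, so subgroups of order 2 are possible by Lagrange.
The subgroups of order 2 are: {e, r^2s}; {e, r^3s}; {e, r^4}; {e, r^4s}; … (9 in all).
So G has 9 subgroups of order 2.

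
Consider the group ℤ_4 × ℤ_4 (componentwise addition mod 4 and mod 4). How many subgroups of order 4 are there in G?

|G| = 16 and 4 | 16, so subgroups of order 4 are possible by Lagrange.
The subgroups of order 4 are: {(0,0), (0,1), (0,2), (0,3)}; {(0,0), (0,2), (2,0), (2,2)}; {(0,0), (0,2), (2,1), (2,3)}; {(0,0), (1,0), (2,0), (3,0)}; … (7 in all).
So G has 7 subgroups of order 4.

7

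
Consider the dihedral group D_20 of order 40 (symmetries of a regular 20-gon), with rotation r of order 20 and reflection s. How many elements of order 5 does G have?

4

The elements of order 5 are: r^4, r^8, r^12, r^16.
That's 4.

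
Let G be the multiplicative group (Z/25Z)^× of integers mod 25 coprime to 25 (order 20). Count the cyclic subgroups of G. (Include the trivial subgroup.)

6

Each element a generates a cyclic subgroup ⟨a⟩; distinct elements may generate the same one (a cyclic group of order d has φ(d) generators).
Cyclic subgroups by order — order 1: 1; order 2: 1; order 4: 1; order 5: 1; order 10: 1; order 20: 1.
Total: 6.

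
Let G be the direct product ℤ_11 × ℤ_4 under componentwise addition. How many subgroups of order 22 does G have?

|G| = 44 and 22 | 44, so subgroups of order 22 are possible by Lagrange.
The subgroups of order 22 are: {(0,0), (0,2), (1,0), (1,2), (2,0), (2,2), (3,0), (3,2), (4,0), (4,2), (5,0), (5,2), (6,0), (6,2), (7,0), (7,2), (8,0), (8,2), (9,0), (9,2), (10,0), (10,2)}.
So G has 1 subgroup of order 22.

1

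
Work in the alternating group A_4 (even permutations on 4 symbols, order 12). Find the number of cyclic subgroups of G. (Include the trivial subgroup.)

8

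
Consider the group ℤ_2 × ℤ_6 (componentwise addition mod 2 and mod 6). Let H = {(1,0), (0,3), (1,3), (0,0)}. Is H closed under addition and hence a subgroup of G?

Yes

|H| = 4 divides |G| = 12, consistent with Lagrange.
H contains the identity, every element's inverse is in H, and H is closed under +: it is a subgroup.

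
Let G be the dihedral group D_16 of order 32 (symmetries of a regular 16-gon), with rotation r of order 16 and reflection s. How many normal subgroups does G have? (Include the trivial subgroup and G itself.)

G has 36 subgroups. Checking conjugation-invariance by order — order 1: 1/1 normal; order 2: 1/17 normal; order 4: 1/9 normal; order 8: 1/5 normal; order 16: 3/3 normal; order 32: 1/1 normal.
Total normal subgroups: 8.

8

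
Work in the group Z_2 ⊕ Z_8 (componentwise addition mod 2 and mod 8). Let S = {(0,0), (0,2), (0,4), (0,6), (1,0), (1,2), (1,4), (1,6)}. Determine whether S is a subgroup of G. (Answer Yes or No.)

Yes

|S| = 8 divides |G| = 16, consistent with Lagrange.
S contains the identity, every element's inverse is in S, and S is closed under +: it is a subgroup.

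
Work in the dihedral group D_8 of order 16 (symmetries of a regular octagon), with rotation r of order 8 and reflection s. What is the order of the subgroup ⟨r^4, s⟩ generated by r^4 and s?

|⟨r^4⟩| = 2 and |⟨s⟩| = 2, so |H| is a multiple of lcm(2, 2) = 2 and divides |G| = 16.
Closing under the operation: H = {e, r^4, s, r^4s}, so |H| = 4.

4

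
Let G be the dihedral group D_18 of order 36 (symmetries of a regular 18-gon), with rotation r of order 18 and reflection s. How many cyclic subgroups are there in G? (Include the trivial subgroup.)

Each element a generates a cyclic subgroup ⟨a⟩; distinct elements may generate the same one (a cyclic group of order d has φ(d) generators).
Cyclic subgroups by order — order 1: 1; order 2: 19; order 3: 1; order 6: 1; order 9: 1; order 18: 1.
Total: 24.

24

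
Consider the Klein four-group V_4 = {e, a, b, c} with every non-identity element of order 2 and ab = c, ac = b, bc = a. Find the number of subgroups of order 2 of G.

3

|G| = 4 and 2 | 4, so subgroups of order 2 are possible by Lagrange.
The subgroups of order 2 are: {e, a}; {e, b}; {e, c}.
So G has 3 subgroups of order 2.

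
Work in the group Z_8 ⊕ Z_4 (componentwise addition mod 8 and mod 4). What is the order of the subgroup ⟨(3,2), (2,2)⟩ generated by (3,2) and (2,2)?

|⟨(3,2)⟩| = 8 and |⟨(2,2)⟩| = 4, so |H| is a multiple of lcm(8, 4) = 8 and divides |G| = 32.
Closing under the operation: H = {(0,0), (0,2), (1,0), (1,2), (2,0), (2,2), (3,0), (3,2), (4,0), (4,2), (5,0), (5,2), (6,0), (6,2), (7,0), (7,2)}, so |H| = 16.

16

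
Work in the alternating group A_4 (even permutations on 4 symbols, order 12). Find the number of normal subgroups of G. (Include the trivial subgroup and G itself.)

3

G has 10 subgroups. Checking conjugation-invariance by order — order 1: 1/1 normal; order 2: 0/3 normal; order 3: 0/4 normal; order 4: 1/1 normal; order 12: 1/1 normal.
Total normal subgroups: 3.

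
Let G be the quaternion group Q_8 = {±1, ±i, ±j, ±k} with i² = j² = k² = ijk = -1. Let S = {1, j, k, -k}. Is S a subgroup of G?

No

j ∈ S but its inverse -j ∉ S, so S is not a subgroup.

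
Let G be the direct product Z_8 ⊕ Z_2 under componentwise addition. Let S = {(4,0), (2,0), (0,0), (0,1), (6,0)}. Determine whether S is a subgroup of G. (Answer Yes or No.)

|S| = 5 does not divide |G| = 16, so by Lagrange S is not a subgroup.

No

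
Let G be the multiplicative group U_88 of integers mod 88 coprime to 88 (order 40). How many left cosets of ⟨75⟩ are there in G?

4

|⟨75⟩| = 10 and |G| = 40.
By Lagrange, [G : H] = |G|/|H| = 40/10 = 4.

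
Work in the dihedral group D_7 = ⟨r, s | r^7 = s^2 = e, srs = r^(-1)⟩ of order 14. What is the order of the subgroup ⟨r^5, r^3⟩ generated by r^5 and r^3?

7

|⟨r^5⟩| = 7 and |⟨r^3⟩| = 7, so |H| is a multiple of lcm(7, 7) = 7 and divides |G| = 14.
Closing under the operation: H = {e, r, r^2, r^3, r^4, r^5, r^6}, so |H| = 7.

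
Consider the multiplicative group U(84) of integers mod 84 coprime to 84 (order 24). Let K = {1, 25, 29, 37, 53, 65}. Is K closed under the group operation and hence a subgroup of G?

|K| = 6 divides |G| = 24, consistent with Lagrange.
K contains the identity, every element's inverse is in K, and K is closed under ·: it is a subgroup.
In fact K = ⟨65⟩.

Yes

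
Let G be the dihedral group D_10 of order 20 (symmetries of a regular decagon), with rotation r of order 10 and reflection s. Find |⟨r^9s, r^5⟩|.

4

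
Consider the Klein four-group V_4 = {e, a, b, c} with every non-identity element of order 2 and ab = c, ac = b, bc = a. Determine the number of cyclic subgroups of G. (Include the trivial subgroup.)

4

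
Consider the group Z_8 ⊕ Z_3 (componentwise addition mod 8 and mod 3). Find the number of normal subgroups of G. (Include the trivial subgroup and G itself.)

G is abelian, so every subgroup is normal.
G has 8 subgroups in total, hence 8 normal subgroups.

8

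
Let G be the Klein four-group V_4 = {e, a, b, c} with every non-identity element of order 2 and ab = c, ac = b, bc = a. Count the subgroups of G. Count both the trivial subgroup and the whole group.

|G| = 4, so by Lagrange every subgroup order divides 4. Divisors: 1, 2, 4.
Subgroups by order — order 1: 1; order 2: 3; order 4: 1.
Total: 1 + 3 + 1 = 5.

5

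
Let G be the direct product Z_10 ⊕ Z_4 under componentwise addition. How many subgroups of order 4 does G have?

|G| = 40 and 4 | 40, so subgroups of order 4 are possible by Lagrange.
The subgroups of order 4 are: {(0,0), (0,1), (0,2), (0,3)}; {(0,0), (0,2), (5,0), (5,2)}; {(0,0), (0,2), (5,1), (5,3)}.
So G has 3 subgroups of order 4.

3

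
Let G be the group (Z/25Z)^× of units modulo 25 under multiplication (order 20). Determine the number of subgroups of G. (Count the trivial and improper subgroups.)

6

|G| = 20, so by Lagrange every subgroup order divides 20. Divisors: 1, 2, 4, 5, 10, 20.
Subgroups by order — order 1: 1; order 2: 1; order 4: 1; order 5: 1; order 10: 1; order 20: 1.
Total: 1 + 1 + 1 + 1 + 1 + 1 = 6.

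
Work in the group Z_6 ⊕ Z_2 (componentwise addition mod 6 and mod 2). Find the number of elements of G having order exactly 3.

2

An element (a,b) has order lcm(ord(a), ord(b)); count pairs with lcm equal to 3.
Enumerating gives 2 such elements.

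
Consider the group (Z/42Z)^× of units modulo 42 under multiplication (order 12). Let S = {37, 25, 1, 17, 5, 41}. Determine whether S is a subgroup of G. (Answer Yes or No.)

Yes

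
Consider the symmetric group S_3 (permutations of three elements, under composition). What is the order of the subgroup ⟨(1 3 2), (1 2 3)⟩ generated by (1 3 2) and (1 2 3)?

|⟨(1 3 2)⟩| = 3 and |⟨(1 2 3)⟩| = 3, so |H| is a multiple of lcm(3, 3) = 3 and divides |G| = 6.
Closing under the operation: H = {e, (1 2 3), (1 3 2)}, so |H| = 3.

3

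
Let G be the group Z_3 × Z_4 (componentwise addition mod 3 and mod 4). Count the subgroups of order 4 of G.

1

|G| = 12 and 4 | 12, so subgroups of order 4 are possible by Lagrange.
The subgroups of order 4 are: {(0,0), (0,1), (0,2), (0,3)}.
So G has 1 subgroup of order 4.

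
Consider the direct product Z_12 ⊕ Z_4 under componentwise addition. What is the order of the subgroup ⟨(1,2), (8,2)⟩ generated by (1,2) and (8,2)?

24

|⟨(1,2)⟩| = 12 and |⟨(8,2)⟩| = 6, so |H| is a multiple of lcm(12, 6) = 12 and divides |G| = 48.
Closing under the operation: H = {(0,0), (0,2), (1,0), (1,2), (2,0), (2,2), (3,0), (3,2), (4,0), (4,2), (5,0), (5,2), (6,0), (6,2), (7,0), (7,2), (8,0), (8,2), (9,0), (9,2), (10,0), (10,2), (11,0), (11,2)}, so |H| = 24.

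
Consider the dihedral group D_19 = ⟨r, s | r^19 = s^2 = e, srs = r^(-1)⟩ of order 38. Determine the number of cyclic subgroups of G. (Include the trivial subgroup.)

Each element a generates a cyclic subgroup ⟨a⟩; distinct elements may generate the same one (a cyclic group of order d has φ(d) generators).
Cyclic subgroups by order — order 1: 1; order 2: 19; order 19: 1.
Total: 21.

21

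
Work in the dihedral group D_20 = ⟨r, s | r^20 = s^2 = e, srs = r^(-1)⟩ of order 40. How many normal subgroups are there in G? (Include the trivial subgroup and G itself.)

G has 48 subgroups. Checking conjugation-invariance by order — order 1: 1/1 normal; order 2: 1/21 normal; order 4: 1/11 normal; order 5: 1/1 normal; order 8: 0/5 normal; order 10: 1/5 normal; order 20: 3/3 normal; order 40: 1/1 normal.
Total normal subgroups: 9.

9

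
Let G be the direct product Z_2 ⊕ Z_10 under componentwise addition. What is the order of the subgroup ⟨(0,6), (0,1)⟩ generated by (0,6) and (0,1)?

10

|⟨(0,6)⟩| = 5 and |⟨(0,1)⟩| = 10, so |H| is a multiple of lcm(5, 10) = 10 and divides |G| = 20.
Closing under the operation: H = {(0,0), (0,1), (0,2), (0,3), (0,4), (0,5), (0,6), (0,7), (0,8), (0,9)}, so |H| = 10.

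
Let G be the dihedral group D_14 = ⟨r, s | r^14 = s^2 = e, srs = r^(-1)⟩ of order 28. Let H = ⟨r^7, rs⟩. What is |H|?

4

|⟨r^7⟩| = 2 and |⟨rs⟩| = 2, so |H| is a multiple of lcm(2, 2) = 2 and divides |G| = 28.
Closing under the operation: H = {e, r^7, rs, r^8s}, so |H| = 4.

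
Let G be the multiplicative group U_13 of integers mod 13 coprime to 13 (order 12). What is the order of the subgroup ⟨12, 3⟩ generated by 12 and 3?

|⟨12⟩| = 2 and |⟨3⟩| = 3, so |H| is a multiple of lcm(2, 3) = 6 and divides |G| = 12.
Closing under the operation: H = {1, 3, 4, 9, 10, 12}, so |H| = 6.

6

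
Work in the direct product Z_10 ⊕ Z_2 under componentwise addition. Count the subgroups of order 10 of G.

|G| = 20 and 10 | 20, so subgroups of order 10 are possible by Lagrange.
The subgroups of order 10 are: {(0,0), (0,1), (2,0), (2,1), (4,0), (4,1), (6,0), (6,1), (8,0), (8,1)}; {(0,0), (1,0), (2,0), (3,0), (4,0), (5,0), (6,0), (7,0), (8,0), (9,0)}; {(0,0), (1,1), (2,0), (3,1), (4,0), (5,1), (6,0), (7,1), (8,0), (9,1)}.
So G has 3 subgroups of order 10.

3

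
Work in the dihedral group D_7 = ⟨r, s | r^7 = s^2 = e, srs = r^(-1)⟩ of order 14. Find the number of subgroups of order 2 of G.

7

|G| = 14 and 2 | 14, so subgroups of order 2 are possible by Lagrange.
The subgroups of order 2 are: {e, r^2s}; {e, r^3s}; {e, r^4s}; {e, r^5s}; … (7 in all).
So G has 7 subgroups of order 2.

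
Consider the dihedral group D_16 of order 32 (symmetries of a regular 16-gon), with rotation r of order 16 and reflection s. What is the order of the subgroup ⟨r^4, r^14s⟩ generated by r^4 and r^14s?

|⟨r^4⟩| = 4 and |⟨r^14s⟩| = 2, so |H| is a multiple of lcm(4, 2) = 4 and divides |G| = 32.
Closing under the operation: H = {e, r^4, r^8, r^12, r^2s, r^6s, r^10s, r^14s}, so |H| = 8.

8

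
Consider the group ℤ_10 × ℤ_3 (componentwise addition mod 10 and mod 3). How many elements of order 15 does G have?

8

An element (a,b) has order lcm(ord(a), ord(b)); count pairs with lcm equal to 15.
Enumerating gives 8 such elements.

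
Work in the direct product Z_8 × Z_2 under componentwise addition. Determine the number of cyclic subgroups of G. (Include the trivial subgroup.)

Group the elements of G by the cyclic subgroup they generate; each cyclic subgroup of order d accounts for φ(d) elements.
Cyclic subgroups by order — order 1: 1; order 2: 3; order 4: 2; order 8: 2.
Total: 8.

8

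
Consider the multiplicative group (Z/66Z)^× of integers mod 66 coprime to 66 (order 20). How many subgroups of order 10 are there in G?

3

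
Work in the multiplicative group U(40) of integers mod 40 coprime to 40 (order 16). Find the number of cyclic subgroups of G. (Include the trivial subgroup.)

12

Group the elements of G by the cyclic subgroup they generate; each cyclic subgroup of order d accounts for φ(d) elements.
Cyclic subgroups by order — order 1: 1; order 2: 7; order 4: 4.
Total: 12.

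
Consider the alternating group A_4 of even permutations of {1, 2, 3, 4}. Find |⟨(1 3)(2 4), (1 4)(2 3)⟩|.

4

|⟨(1 3)(2 4)⟩| = 2 and |⟨(1 4)(2 3)⟩| = 2, so |H| is a multiple of lcm(2, 2) = 2 and divides |G| = 12.
Closing under the operation: H = {e, (1 2)(3 4), (1 3)(2 4), (1 4)(2 3)}, so |H| = 4.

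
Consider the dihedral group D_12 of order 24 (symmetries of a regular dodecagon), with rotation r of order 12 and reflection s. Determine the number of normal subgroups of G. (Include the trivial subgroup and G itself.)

G has 34 subgroups. Checking conjugation-invariance by order — order 1: 1/1 normal; order 2: 1/13 normal; order 3: 1/1 normal; order 4: 1/7 normal; order 6: 1/5 normal; order 8: 0/3 normal; order 12: 3/3 normal; order 24: 1/1 normal.
Total normal subgroups: 9.

9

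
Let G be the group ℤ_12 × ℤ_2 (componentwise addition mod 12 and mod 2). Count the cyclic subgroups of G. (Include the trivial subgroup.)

Group the elements of G by the cyclic subgroup they generate; each cyclic subgroup of order d accounts for φ(d) elements.
Cyclic subgroups by order — order 1: 1; order 2: 3; order 3: 1; order 4: 2; order 6: 3; order 12: 2.
Total: 12.

12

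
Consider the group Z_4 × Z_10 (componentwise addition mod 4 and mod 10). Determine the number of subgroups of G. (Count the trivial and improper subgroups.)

16

|G| = 40, so by Lagrange every subgroup order divides 40. Divisors: 1, 2, 4, 5, 8, 10, 20, 40.
Subgroups by order — order 1: 1; order 2: 3; order 4: 3; order 5: 1; order 8: 1; order 10: 3; order 20: 3; order 40: 1.
Total: 1 + 3 + 3 + 1 + 1 + 3 + 3 + 1 = 16.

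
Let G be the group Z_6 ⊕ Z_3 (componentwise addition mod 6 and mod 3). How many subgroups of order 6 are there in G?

4

|G| = 18 and 6 | 18, so subgroups of order 6 are possible by Lagrange.
The subgroups of order 6 are: {(0,0), (0,1), (0,2), (3,0), (3,1), (3,2)}; {(0,0), (1,0), (2,0), (3,0), (4,0), (5,0)}; {(0,0), (1,1), (2,2), (3,0), (4,1), (5,2)}; {(0,0), (1,2), (2,1), (3,0), (4,2), (5,1)}.
So G has 4 subgroups of order 6.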